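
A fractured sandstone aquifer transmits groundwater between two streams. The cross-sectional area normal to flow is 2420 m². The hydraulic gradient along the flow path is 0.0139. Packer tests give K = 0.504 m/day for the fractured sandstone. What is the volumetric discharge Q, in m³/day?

17.0

Hydraulic gradient i = 0.0139.
Darcy's law: Q = K · A · i = 0.5040 × 2420 × 0.01390 = 16.95 m³/day.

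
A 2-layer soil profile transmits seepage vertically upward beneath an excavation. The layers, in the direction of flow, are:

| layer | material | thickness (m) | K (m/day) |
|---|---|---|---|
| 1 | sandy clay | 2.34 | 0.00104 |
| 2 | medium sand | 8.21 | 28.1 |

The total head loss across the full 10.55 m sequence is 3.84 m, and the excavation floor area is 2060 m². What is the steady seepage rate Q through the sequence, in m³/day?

3.52

Flow is perpendicular to layering, so the layers act in series and the equivalent K is the thickness-weighted harmonic mean.
Total thickness L = 2.34 + 8.21 = 10.55 m.
Σ(b_i/K_i) = 2.34/0.00104 + 8.21/28.1 = 2250 d.
K_eq = L / Σ(b_i/K_i) = 10.55 / 2250 = 0.004688 m/day.
Q = K_eq · A · (Δh/L) = 0.004688 × 2060 × (3.84/10.55) = 3.515 m³/day.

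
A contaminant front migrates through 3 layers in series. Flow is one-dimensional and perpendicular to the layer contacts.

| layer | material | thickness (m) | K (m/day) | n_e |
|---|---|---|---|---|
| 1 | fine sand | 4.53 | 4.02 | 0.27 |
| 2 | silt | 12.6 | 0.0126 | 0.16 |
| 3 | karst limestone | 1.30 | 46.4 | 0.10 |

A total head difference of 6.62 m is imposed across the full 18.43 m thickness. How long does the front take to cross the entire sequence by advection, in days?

With flow normal to the layers, continuity requires the same specific discharge q through every layer.
Σ(b_i/K_i) = 4.53/4.02 + 12.6/0.0126 + 1.30/46.4 = 1001 d.
q = Δh / Σ(b_i/K_i) = 6.62 / 1001 = 0.006612 m/day.
In each layer the seepage velocity is v_i = q/n_i, so the layer transit time is t_i = b_i·n_i / q:
  layer 1 (fine sand): t_1 = 4.53 × 0.27 / 0.006612 = 185.0 d
  layer 2 (silt): t_2 = 12.6 × 0.16 / 0.006612 = 304.9 d
  layer 3 (karst limestone): t_3 = 1.30 × 0.10 / 0.006612 = 19.66 d
Total t = Σ t_i = 509.5 days.

510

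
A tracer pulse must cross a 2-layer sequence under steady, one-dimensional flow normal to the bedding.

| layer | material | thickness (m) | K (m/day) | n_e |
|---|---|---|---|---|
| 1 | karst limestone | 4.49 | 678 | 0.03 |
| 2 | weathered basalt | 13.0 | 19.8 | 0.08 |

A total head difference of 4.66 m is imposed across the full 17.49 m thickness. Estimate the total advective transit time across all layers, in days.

With flow normal to the layers, continuity requires the same specific discharge q through every layer.
Σ(b_i/K_i) = 4.49/678 + 13.0/19.8 = 0.6632 d.
q = Δh / Σ(b_i/K_i) = 4.66 / 0.6632 = 7.027 m/day.
In each layer the seepage velocity is v_i = q/n_i, so the layer transit time is t_i = b_i·n_i / q:
  layer 1 (karst limestone): t_1 = 4.49 × 0.03 / 7.027 = 0.01917 d
  layer 2 (weathered basalt): t_2 = 13.0 × 0.08 / 7.027 = 0.1480 d
Total t = Σ t_i = 0.1672 days.

0.167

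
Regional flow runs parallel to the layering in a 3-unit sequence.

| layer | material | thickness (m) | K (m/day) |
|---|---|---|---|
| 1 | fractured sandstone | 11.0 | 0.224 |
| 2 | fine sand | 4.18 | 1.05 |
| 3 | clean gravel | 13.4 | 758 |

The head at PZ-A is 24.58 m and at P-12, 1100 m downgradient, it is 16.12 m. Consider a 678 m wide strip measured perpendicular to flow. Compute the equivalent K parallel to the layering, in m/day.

Flow is parallel to layering, so each bed carries its own Darcy discharge and the transmissivities add.
Σ(K_i·b_i) = 0.224×11.0 + 1.05×4.18 + 758×13.4 = 10164 m²/day.
Total thickness b = 28.58 m, so K_eq = Σ(K_i·b_i)/b = 355.6 m/day.

356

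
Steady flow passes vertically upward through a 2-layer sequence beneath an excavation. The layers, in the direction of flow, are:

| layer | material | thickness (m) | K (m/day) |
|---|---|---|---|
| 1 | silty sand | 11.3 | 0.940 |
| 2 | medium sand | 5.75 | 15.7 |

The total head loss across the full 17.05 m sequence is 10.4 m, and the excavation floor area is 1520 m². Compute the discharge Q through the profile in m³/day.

Flow is perpendicular to layering, so the layers act in series and the equivalent K is the thickness-weighted harmonic mean.
Total thickness L = 11.3 + 5.75 = 17.05 m.
Σ(b_i/K_i) = 11.3/0.940 + 5.75/15.7 = 12.39 d.
K_eq = L / Σ(b_i/K_i) = 17.05 / 12.39 = 1.376 m/day.
Q = K_eq · A · (Δh/L) = 1.376 × 1520 × (10.4/17.05) = 1276 m³/day.

1280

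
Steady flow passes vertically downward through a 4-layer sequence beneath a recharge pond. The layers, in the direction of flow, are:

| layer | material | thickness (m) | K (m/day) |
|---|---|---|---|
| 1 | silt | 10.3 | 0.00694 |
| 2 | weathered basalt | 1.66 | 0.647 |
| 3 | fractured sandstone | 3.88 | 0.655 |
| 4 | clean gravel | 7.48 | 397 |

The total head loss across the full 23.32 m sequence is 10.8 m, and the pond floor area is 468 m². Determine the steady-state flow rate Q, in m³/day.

3.39

Flow is perpendicular to layering, so the layers act in series and the equivalent K is the thickness-weighted harmonic mean.
Total thickness L = 10.3 + 1.66 + 3.88 + 7.48 = 23.32 m.
Σ(b_i/K_i) = 10.3/0.00694 + 1.66/0.647 + 3.88/0.655 + 7.48/397 = 1493 d.
K_eq = L / Σ(b_i/K_i) = 23.32 / 1493 = 0.01562 m/day.
Q = K_eq · A · (Δh/L) = 0.01562 × 468 × (10.8/23.32) = 3.386 m³/day.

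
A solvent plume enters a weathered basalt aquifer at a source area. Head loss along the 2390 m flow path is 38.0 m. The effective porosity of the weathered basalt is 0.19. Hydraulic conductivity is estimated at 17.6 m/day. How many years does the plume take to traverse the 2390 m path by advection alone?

4.44

Hydraulic gradient i = Δh / L = 38.0 / 2390 = 0.01590.
Darcy flux q = K · i = 17.60 × 0.01590 = 0.2798 m/day.
Seepage velocity v = q / n_e = 0.2798 / 0.19 = 1.473 m/day.
Travel time t = L / v = 2390 / 1.473 = 1623 days = 4.443 years.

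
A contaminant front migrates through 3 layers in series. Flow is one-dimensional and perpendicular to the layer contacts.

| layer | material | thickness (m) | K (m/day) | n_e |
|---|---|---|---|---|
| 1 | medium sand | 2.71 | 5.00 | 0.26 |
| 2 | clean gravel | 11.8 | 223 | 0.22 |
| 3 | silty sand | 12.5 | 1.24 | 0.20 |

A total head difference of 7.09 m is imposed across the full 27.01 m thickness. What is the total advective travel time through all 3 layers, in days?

8.73

With flow normal to the layers, continuity requires the same specific discharge q through every layer.
Σ(b_i/K_i) = 2.71/5.00 + 11.8/223 + 12.5/1.24 = 10.68 d.
q = Δh / Σ(b_i/K_i) = 7.09 / 10.68 = 0.6641 m/day.
In each layer the seepage velocity is v_i = q/n_i, so the layer transit time is t_i = b_i·n_i / q:
  layer 1 (medium sand): t_1 = 2.71 × 0.26 / 0.6641 = 1.061 d
  layer 2 (clean gravel): t_2 = 11.8 × 0.22 / 0.6641 = 3.909 d
  layer 3 (silty sand): t_3 = 12.5 × 0.20 / 0.6641 = 3.764 d
Total t = Σ t_i = 8.734 days.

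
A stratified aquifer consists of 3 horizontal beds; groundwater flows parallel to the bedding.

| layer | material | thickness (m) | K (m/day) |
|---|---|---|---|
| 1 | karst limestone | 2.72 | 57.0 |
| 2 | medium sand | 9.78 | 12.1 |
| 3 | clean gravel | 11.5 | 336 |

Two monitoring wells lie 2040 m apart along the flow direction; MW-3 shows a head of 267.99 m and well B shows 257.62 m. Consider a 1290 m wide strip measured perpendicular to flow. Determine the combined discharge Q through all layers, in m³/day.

27100

Flow is parallel to layering, so each bed carries its own Darcy discharge and the transmissivities add.
Σ(K_i·b_i) = 57.0×2.72 + 12.1×9.78 + 336×11.5 = 4137 m²/day.
Hydraulic gradient i = (267.99 − 257.62) / 2040 = 10.37 / 2040 = 0.005083.
Q = Σ(K_i·b_i) · W · i = 4137 × 1290 × 0.005083 = 27131 m³/day.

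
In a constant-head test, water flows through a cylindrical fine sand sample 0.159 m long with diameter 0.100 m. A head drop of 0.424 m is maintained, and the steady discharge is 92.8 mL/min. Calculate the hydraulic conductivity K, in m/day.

6.38

Cross-sectional area A = π·(d/2)² = π × (0.100/2)² = 0.007854 m².
Convert discharge: 92.8 mL/min = 1.547e-06 m³/s.
Darcy's law rearranged: K = Q·L / (A·Δh) = 1.547e-06 × 0.159 / (0.007854 × 0.424) = 7.385e-05 m/s = 6.380 m/day.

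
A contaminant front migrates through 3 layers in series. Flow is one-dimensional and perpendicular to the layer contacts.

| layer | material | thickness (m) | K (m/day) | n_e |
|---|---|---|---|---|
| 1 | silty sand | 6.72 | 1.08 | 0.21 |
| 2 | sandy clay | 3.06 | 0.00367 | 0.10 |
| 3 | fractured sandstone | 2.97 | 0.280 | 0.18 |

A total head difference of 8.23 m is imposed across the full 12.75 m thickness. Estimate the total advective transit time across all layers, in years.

0.637

With flow normal to the layers, continuity requires the same specific discharge q through every layer.
Σ(b_i/K_i) = 6.72/1.08 + 3.06/0.00367 + 2.97/0.280 = 850.6 d.
q = Δh / Σ(b_i/K_i) = 8.23 / 850.6 = 0.009675 m/day.
In each layer the seepage velocity is v_i = q/n_i, so the layer transit time is t_i = b_i·n_i / q:
  layer 1 (silty sand): t_1 = 6.72 × 0.21 / 0.009675 = 145.9 d
  layer 2 (sandy clay): t_2 = 3.06 × 0.10 / 0.009675 = 31.63 d
  layer 3 (fractured sandstone): t_3 = 2.97 × 0.18 / 0.009675 = 55.25 d
Total t = Σ t_i = 232.7 days = 0.6372 years.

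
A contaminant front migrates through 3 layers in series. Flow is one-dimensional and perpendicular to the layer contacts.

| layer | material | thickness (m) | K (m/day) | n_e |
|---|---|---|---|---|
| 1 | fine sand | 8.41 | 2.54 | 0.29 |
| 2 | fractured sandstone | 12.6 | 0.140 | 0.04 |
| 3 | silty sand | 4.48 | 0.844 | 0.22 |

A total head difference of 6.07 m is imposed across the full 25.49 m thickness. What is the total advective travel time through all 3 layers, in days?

With flow normal to the layers, continuity requires the same specific discharge q through every layer.
Σ(b_i/K_i) = 8.41/2.54 + 12.6/0.140 + 4.48/0.844 = 98.62 d.
q = Δh / Σ(b_i/K_i) = 6.07 / 98.62 = 0.06155 m/day.
In each layer the seepage velocity is v_i = q/n_i, so the layer transit time is t_i = b_i·n_i / q:
  layer 1 (fine sand): t_1 = 8.41 × 0.29 / 0.06155 = 39.62 d
  layer 2 (fractured sandstone): t_2 = 12.6 × 0.04 / 0.06155 = 8.188 d
  layer 3 (silty sand): t_3 = 4.48 × 0.22 / 0.06155 = 16.01 d
Total t = Σ t_i = 63.83 days.

63.8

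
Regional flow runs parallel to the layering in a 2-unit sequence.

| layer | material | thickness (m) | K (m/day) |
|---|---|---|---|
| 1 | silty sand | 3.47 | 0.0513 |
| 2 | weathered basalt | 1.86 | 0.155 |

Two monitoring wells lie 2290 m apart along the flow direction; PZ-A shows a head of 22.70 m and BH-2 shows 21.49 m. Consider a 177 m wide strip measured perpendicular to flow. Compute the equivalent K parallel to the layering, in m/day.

Flow is parallel to layering, so each bed carries its own Darcy discharge and the transmissivities add.
Σ(K_i·b_i) = 0.0513×3.47 + 0.155×1.86 = 0.4663 m²/day.
Total thickness b = 5.330 m, so K_eq = Σ(K_i·b_i)/b = 0.08749 m/day.

0.0875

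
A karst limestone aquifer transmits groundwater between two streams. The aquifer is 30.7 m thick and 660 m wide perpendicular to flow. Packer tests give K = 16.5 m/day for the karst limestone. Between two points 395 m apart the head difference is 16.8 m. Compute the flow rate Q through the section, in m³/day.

14200

Cross-sectional area A = 660 × 30.7 = 20262 m².
Hydraulic gradient i = Δh / L = 16.8 / 395 = 0.04253.
Darcy's law: Q = K · A · i = 16.50 × 20262 × 0.04253 = 14219 m³/day.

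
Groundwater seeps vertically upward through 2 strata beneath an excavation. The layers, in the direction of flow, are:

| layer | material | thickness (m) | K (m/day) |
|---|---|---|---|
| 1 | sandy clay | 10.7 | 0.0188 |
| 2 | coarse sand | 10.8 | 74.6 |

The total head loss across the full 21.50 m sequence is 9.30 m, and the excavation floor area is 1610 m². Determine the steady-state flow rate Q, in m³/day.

Flow is perpendicular to layering, so the layers act in series and the equivalent K is the thickness-weighted harmonic mean.
Total thickness L = 10.7 + 10.8 = 21.50 m.
Σ(b_i/K_i) = 10.7/0.0188 + 10.8/74.6 = 569.3 d.
K_eq = L / Σ(b_i/K_i) = 21.50 / 569.3 = 0.03777 m/day.
Q = K_eq · A · (Δh/L) = 0.03777 × 1610 × (9.30/21.50) = 26.30 m³/day.

26.3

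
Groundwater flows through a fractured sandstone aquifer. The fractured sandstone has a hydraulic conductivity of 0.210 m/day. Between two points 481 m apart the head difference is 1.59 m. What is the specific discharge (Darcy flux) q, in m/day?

0.000694

Hydraulic gradient i = Δh / L = 1.59 / 481 = 0.003306.
Specific discharge q = K · i = 0.2100 × 0.003306 = 0.0006942 m/day.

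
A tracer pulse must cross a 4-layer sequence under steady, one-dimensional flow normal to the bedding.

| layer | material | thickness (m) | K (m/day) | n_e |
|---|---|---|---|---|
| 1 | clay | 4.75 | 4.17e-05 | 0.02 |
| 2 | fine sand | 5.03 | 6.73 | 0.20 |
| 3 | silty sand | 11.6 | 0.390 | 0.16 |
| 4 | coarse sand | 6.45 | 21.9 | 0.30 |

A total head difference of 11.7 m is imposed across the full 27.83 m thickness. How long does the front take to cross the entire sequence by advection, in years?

With flow normal to the layers, continuity requires the same specific discharge q through every layer.
Σ(b_i/K_i) = 4.75/4.17e-05 + 5.03/6.73 + 11.6/0.390 + 6.45/21.9 = 1.139e+05 d.
q = Δh / Σ(b_i/K_i) = 11.7 / 1.139e+05 = 0.0001027 m/day.
In each layer the seepage velocity is v_i = q/n_i, so the layer transit time is t_i = b_i·n_i / q:
  layer 1 (clay): t_1 = 4.75 × 0.02 / 0.0001027 = 925.2 d
  layer 2 (fine sand): t_2 = 5.03 × 0.20 / 0.0001027 = 9797 d
  layer 3 (silty sand): t_3 = 11.6 × 0.16 / 0.0001027 = 18075 d
  layer 4 (coarse sand): t_4 = 6.45 × 0.30 / 0.0001027 = 18844 d
Total t = Σ t_i = 47640 days = 130.4 years.

130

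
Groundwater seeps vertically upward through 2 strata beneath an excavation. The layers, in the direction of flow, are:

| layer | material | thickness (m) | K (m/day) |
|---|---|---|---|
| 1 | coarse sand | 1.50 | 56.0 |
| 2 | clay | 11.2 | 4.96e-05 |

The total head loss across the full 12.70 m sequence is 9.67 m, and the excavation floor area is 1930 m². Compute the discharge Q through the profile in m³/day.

Flow is perpendicular to layering, so the layers act in series and the equivalent K is the thickness-weighted harmonic mean.
Total thickness L = 1.50 + 11.2 = 12.70 m.
Σ(b_i/K_i) = 1.50/56.0 + 11.2/4.96e-05 = 2.258e+05 d.
K_eq = L / Σ(b_i/K_i) = 12.70 / 2.258e+05 = 5.624e-05 m/day.
Q = K_eq · A · (Δh/L) = 5.624e-05 × 1930 × (9.67/12.70) = 0.08265 m³/day.

0.0827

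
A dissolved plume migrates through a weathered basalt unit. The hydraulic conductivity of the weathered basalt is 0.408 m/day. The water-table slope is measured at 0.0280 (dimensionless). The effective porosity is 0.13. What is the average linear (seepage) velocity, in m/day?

0.0879

Hydraulic gradient i = 0.0280.
Darcy flux q = K · i = 0.4080 × 0.02800 = 0.01142 m/day.
Seepage velocity v = q / n_e = 0.01142 / 0.13 = 0.08788 m/day.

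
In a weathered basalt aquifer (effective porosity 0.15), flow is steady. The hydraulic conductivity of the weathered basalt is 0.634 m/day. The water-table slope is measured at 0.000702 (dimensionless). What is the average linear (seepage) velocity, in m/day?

Hydraulic gradient i = 0.000702.
Darcy flux q = K · i = 0.6340 × 0.0007020 = 0.0004451 m/day.
Seepage velocity v = q / n_e = 0.0004451 / 0.15 = 0.002967 m/day.

0.00297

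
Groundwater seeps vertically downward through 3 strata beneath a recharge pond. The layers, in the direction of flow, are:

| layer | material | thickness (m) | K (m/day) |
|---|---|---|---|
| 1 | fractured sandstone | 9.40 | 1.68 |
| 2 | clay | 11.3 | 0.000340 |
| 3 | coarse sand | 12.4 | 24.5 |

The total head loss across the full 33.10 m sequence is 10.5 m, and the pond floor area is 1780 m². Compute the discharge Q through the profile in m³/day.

0.562

Flow is perpendicular to layering, so the layers act in series and the equivalent K is the thickness-weighted harmonic mean.
Total thickness L = 9.40 + 11.3 + 12.4 = 33.10 m.
Σ(b_i/K_i) = 9.40/1.68 + 11.3/0.000340 + 12.4/24.5 = 33241 d.
K_eq = L / Σ(b_i/K_i) = 33.10 / 33241 = 0.0009957 m/day.
Q = K_eq · A · (Δh/L) = 0.0009957 × 1780 × (10.5/33.10) = 0.5623 m³/day.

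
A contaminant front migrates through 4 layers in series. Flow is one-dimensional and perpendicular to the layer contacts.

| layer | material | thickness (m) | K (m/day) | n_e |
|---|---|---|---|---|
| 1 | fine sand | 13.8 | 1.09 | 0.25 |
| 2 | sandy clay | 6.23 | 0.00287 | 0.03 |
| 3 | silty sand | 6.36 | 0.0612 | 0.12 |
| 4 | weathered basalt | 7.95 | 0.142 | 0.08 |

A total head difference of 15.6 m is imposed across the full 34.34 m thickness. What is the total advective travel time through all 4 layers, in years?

2.07

With flow normal to the layers, continuity requires the same specific discharge q through every layer.
Σ(b_i/K_i) = 13.8/1.09 + 6.23/0.00287 + 6.36/0.0612 + 7.95/0.142 = 2343 d.
q = Δh / Σ(b_i/K_i) = 15.6 / 2343 = 0.006657 m/day.
In each layer the seepage velocity is v_i = q/n_i, so the layer transit time is t_i = b_i·n_i / q:
  layer 1 (fine sand): t_1 = 13.8 × 0.25 / 0.006657 = 518.2 d
  layer 2 (sandy clay): t_2 = 6.23 × 0.03 / 0.006657 = 28.07 d
  layer 3 (silty sand): t_3 = 6.36 × 0.12 / 0.006657 = 114.6 d
  layer 4 (weathered basalt): t_4 = 7.95 × 0.08 / 0.006657 = 95.53 d
Total t = Σ t_i = 756.5 days = 2.071 years.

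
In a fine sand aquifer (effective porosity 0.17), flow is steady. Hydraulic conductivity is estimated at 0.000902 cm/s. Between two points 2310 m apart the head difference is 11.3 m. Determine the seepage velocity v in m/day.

0.0224

Convert K: 0.000902 cm/s × 864 = 0.7793 m/day.
Hydraulic gradient i = Δh / L = 11.3 / 2310 = 0.004892.
Darcy flux q = K · i = 0.7793 × 0.004892 = 0.003812 m/day.
Seepage velocity v = q / n_e = 0.003812 / 0.17 = 0.02243 m/day.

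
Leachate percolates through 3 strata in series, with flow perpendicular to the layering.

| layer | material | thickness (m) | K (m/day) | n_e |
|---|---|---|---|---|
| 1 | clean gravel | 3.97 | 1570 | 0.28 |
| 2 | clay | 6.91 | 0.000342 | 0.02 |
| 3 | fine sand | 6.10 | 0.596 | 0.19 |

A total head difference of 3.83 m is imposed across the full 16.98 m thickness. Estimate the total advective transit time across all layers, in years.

34.8

With flow normal to the layers, continuity requires the same specific discharge q through every layer.
Σ(b_i/K_i) = 3.97/1570 + 6.91/0.000342 + 6.10/0.596 = 20215 d.
q = Δh / Σ(b_i/K_i) = 3.83 / 20215 = 0.0001895 m/day.
In each layer the seepage velocity is v_i = q/n_i, so the layer transit time is t_i = b_i·n_i / q:
  layer 1 (clean gravel): t_1 = 3.97 × 0.28 / 0.0001895 = 5867 d
  layer 2 (clay): t_2 = 6.91 × 0.02 / 0.0001895 = 729.4 d
  layer 3 (fine sand): t_3 = 6.10 × 0.19 / 0.0001895 = 6117 d
Total t = Σ t_i = 12714 days = 34.81 years.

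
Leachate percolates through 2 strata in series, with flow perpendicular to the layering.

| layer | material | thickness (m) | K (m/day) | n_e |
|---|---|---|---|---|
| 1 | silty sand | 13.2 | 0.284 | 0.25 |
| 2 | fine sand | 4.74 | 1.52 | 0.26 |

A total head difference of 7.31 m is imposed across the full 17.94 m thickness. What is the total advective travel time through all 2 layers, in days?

30.8

With flow normal to the layers, continuity requires the same specific discharge q through every layer.
Σ(b_i/K_i) = 13.2/0.284 + 4.74/1.52 = 49.60 d.
q = Δh / Σ(b_i/K_i) = 7.31 / 49.60 = 0.1474 m/day.
In each layer the seepage velocity is v_i = q/n_i, so the layer transit time is t_i = b_i·n_i / q:
  layer 1 (silty sand): t_1 = 13.2 × 0.25 / 0.1474 = 22.39 d
  layer 2 (fine sand): t_2 = 4.74 × 0.26 / 0.1474 = 8.362 d
Total t = Σ t_i = 30.75 days.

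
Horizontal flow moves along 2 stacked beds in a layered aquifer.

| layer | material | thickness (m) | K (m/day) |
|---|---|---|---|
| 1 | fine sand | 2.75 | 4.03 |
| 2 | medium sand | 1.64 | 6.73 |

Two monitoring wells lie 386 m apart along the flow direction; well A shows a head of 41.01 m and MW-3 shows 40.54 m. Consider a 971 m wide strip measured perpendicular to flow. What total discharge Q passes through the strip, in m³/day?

26.2

Flow is parallel to layering, so each bed carries its own Darcy discharge and the transmissivities add.
Σ(K_i·b_i) = 4.03×2.75 + 6.73×1.64 = 22.12 m²/day.
Hydraulic gradient i = (41.01 − 40.54) / 386 = 0.47 / 386 = 0.001218.
Q = Σ(K_i·b_i) · W · i = 22.12 × 971 × 0.001218 = 26.15 m³/day.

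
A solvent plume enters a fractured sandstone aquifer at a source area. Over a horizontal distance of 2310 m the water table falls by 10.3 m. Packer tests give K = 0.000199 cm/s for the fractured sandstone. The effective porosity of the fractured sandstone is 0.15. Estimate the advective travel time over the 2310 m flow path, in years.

Convert K: 0.000199 cm/s × 864 = 0.1719 m/day.
Hydraulic gradient i = Δh / L = 10.3 / 2310 = 0.004459.
Darcy flux q = K · i = 0.1719 × 0.004459 = 0.0007666 m/day.
Seepage velocity v = q / n_e = 0.0007666 / 0.15 = 0.005111 m/day.
Travel time t = L / v = 2310 / 0.005111 = 4.520e+05 days = 1237 years.

1240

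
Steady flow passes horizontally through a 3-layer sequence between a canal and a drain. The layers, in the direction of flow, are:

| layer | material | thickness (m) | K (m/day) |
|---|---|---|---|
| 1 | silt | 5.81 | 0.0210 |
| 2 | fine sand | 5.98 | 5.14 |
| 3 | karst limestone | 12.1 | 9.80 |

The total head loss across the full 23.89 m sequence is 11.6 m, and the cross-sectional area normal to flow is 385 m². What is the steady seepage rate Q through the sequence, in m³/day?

Flow is perpendicular to layering, so the layers act in series and the equivalent K is the thickness-weighted harmonic mean.
Total thickness L = 5.81 + 5.98 + 12.1 = 23.89 m.
Σ(b_i/K_i) = 5.81/0.0210 + 5.98/5.14 + 12.1/9.80 = 279.1 d.
K_eq = L / Σ(b_i/K_i) = 23.89 / 279.1 = 0.08561 m/day.
Q = K_eq · A · (Δh/L) = 0.08561 × 385 × (11.6/23.89) = 16.00 m³/day.

16.0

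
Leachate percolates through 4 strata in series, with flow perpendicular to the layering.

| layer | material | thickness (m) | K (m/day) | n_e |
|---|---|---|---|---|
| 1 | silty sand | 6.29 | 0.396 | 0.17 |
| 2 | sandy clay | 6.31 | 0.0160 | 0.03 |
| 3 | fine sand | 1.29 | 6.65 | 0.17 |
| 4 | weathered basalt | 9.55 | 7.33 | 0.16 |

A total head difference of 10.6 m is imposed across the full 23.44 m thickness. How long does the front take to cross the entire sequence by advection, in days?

117

With flow normal to the layers, continuity requires the same specific discharge q through every layer.
Σ(b_i/K_i) = 6.29/0.396 + 6.31/0.0160 + 1.29/6.65 + 9.55/7.33 = 411.8 d.
q = Δh / Σ(b_i/K_i) = 10.6 / 411.8 = 0.02574 m/day.
In each layer the seepage velocity is v_i = q/n_i, so the layer transit time is t_i = b_i·n_i / q:
  layer 1 (silty sand): t_1 = 6.29 × 0.17 / 0.02574 = 41.54 d
  layer 2 (sandy clay): t_2 = 6.31 × 0.03 / 0.02574 = 7.353 d
  layer 3 (fine sand): t_3 = 1.29 × 0.17 / 0.02574 = 8.519 d
  layer 4 (weathered basalt): t_4 = 9.55 × 0.16 / 0.02574 = 59.35 d
Total t = Σ t_i = 116.8 days.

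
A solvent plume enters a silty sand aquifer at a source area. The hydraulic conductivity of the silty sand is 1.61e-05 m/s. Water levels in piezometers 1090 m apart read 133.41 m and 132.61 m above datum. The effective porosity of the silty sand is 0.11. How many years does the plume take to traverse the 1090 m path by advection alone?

322

Convert K: 1.61e-05 m/s × 86400 = 1.391 m/day.
Hydraulic gradient i = (133.41 − 132.61) / 1090 = 0.8 / 1090 = 0.0007339.
Darcy flux q = K · i = 1.391 × 0.0007339 = 0.001021 m/day.
Seepage velocity v = q / n_e = 0.001021 / 0.11 = 0.009281 m/day.
Travel time t = L / v = 1090 / 0.009281 = 1.174e+05 days = 321.5 years.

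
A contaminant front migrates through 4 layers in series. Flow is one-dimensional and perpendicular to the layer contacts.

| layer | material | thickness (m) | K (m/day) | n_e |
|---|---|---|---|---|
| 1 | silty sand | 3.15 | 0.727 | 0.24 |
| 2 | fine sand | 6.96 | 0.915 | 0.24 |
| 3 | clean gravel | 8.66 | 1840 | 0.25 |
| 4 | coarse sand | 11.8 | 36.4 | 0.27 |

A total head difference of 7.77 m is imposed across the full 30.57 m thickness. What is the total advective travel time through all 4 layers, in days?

12.3

With flow normal to the layers, continuity requires the same specific discharge q through every layer.
Σ(b_i/K_i) = 3.15/0.727 + 6.96/0.915 + 8.66/1840 + 11.8/36.4 = 12.27 d.
q = Δh / Σ(b_i/K_i) = 7.77 / 12.27 = 0.6333 m/day.
In each layer the seepage velocity is v_i = q/n_i, so the layer transit time is t_i = b_i·n_i / q:
  layer 1 (silty sand): t_1 = 3.15 × 0.24 / 0.6333 = 1.194 d
  layer 2 (fine sand): t_2 = 6.96 × 0.24 / 0.6333 = 2.637 d
  layer 3 (clean gravel): t_3 = 8.66 × 0.25 / 0.6333 = 3.418 d
  layer 4 (coarse sand): t_4 = 11.8 × 0.27 / 0.6333 = 5.030 d
Total t = Σ t_i = 12.28 days.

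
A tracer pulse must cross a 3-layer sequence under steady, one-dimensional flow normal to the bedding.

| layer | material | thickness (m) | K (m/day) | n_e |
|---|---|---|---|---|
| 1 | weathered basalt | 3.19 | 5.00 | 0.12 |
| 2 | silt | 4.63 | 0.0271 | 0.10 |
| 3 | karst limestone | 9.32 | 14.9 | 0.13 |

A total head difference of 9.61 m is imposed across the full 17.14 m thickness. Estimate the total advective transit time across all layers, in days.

With flow normal to the layers, continuity requires the same specific discharge q through every layer.
Σ(b_i/K_i) = 3.19/5.00 + 4.63/0.0271 + 9.32/14.9 = 172.1 d.
q = Δh / Σ(b_i/K_i) = 9.61 / 172.1 = 0.05584 m/day.
In each layer the seepage velocity is v_i = q/n_i, so the layer transit time is t_i = b_i·n_i / q:
  layer 1 (weathered basalt): t_1 = 3.19 × 0.12 / 0.05584 = 6.856 d
  layer 2 (silt): t_2 = 4.63 × 0.10 / 0.05584 = 8.292 d
  layer 3 (karst limestone): t_3 = 9.32 × 0.13 / 0.05584 = 21.70 d
Total t = Σ t_i = 36.85 days.

36.8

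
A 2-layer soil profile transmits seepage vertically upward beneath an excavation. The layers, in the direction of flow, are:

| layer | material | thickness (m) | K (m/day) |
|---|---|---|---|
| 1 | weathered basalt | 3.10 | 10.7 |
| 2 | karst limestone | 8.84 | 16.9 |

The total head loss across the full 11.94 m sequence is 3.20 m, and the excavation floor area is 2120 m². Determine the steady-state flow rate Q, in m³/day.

Flow is perpendicular to layering, so the layers act in series and the equivalent K is the thickness-weighted harmonic mean.
Total thickness L = 3.10 + 8.84 = 11.94 m.
Σ(b_i/K_i) = 3.10/10.7 + 8.84/16.9 = 0.8128 d.
K_eq = L / Σ(b_i/K_i) = 11.94 / 0.8128 = 14.69 m/day.
Q = K_eq · A · (Δh/L) = 14.69 × 2120 × (3.20/11.94) = 8346 m³/day.

8350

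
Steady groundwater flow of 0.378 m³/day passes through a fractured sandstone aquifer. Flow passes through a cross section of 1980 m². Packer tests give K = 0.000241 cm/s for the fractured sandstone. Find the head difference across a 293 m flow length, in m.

0.269

Convert K: 0.000241 cm/s × 864 = 0.2082 m/day.
From Q = K·A·i, i = Q / (K·A) = 0.378 / (0.2082 × 1980) = 0.0009168.
Head loss Δh = i · L = 0.0009168 × 293 = 0.2686 m.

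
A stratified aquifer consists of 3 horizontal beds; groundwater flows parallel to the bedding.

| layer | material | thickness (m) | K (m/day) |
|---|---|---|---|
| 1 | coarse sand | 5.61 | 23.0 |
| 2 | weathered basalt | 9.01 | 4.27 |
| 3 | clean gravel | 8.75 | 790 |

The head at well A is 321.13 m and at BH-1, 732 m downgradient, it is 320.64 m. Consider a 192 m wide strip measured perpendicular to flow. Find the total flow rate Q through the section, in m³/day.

Flow is parallel to layering, so each bed carries its own Darcy discharge and the transmissivities add.
Σ(K_i·b_i) = 23.0×5.61 + 4.27×9.01 + 790×8.75 = 7080 m²/day.
Hydraulic gradient i = (321.13 − 320.64) / 732 = 0.49 / 732 = 0.0006694.
Q = Σ(K_i·b_i) · W · i = 7080 × 192 × 0.0006694 = 910.0 m³/day.

910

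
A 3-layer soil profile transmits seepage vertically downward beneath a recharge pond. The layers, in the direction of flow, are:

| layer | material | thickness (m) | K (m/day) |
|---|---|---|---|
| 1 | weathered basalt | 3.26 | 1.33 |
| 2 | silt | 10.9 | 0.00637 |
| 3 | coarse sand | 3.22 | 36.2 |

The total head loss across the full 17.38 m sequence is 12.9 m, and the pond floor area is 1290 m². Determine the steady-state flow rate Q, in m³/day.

Flow is perpendicular to layering, so the layers act in series and the equivalent K is the thickness-weighted harmonic mean.
Total thickness L = 3.26 + 10.9 + 3.22 = 17.38 m.
Σ(b_i/K_i) = 3.26/1.33 + 10.9/0.00637 + 3.22/36.2 = 1714 d.
K_eq = L / Σ(b_i/K_i) = 17.38 / 1714 = 0.01014 m/day.
Q = K_eq · A · (Δh/L) = 0.01014 × 1290 × (12.9/17.38) = 9.711 m³/day.

9.71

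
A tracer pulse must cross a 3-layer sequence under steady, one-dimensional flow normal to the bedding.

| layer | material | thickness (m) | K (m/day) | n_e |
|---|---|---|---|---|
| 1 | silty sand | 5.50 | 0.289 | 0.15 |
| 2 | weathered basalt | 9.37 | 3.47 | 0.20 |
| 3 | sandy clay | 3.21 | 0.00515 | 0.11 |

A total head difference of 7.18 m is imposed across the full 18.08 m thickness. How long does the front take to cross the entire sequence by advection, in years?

With flow normal to the layers, continuity requires the same specific discharge q through every layer.
Σ(b_i/K_i) = 5.50/0.289 + 9.37/3.47 + 3.21/0.00515 = 645.0 d.
q = Δh / Σ(b_i/K_i) = 7.18 / 645.0 = 0.01113 m/day.
In each layer the seepage velocity is v_i = q/n_i, so the layer transit time is t_i = b_i·n_i / q:
  layer 1 (silty sand): t_1 = 5.50 × 0.15 / 0.01113 = 74.12 d
  layer 2 (weathered basalt): t_2 = 9.37 × 0.20 / 0.01113 = 168.4 d
  layer 3 (sandy clay): t_3 = 3.21 × 0.11 / 0.01113 = 31.72 d
Total t = Σ t_i = 274.2 days = 0.7507 years.

0.751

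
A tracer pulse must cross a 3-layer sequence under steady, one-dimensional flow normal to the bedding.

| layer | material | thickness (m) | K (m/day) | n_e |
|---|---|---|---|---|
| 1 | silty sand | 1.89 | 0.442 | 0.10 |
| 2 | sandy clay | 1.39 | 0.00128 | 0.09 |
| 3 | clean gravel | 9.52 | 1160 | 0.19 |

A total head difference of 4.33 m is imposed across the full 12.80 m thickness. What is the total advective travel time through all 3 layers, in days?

With flow normal to the layers, continuity requires the same specific discharge q through every layer.
Σ(b_i/K_i) = 1.89/0.442 + 1.39/0.00128 + 9.52/1160 = 1090 d.
q = Δh / Σ(b_i/K_i) = 4.33 / 1090 = 0.003972 m/day.
In each layer the seepage velocity is v_i = q/n_i, so the layer transit time is t_i = b_i·n_i / q:
  layer 1 (silty sand): t_1 = 1.89 × 0.10 / 0.003972 = 47.59 d
  layer 2 (sandy clay): t_2 = 1.39 × 0.09 / 0.003972 = 31.50 d
  layer 3 (clean gravel): t_3 = 9.52 × 0.19 / 0.003972 = 455.4 d
Total t = Σ t_i = 534.5 days.

535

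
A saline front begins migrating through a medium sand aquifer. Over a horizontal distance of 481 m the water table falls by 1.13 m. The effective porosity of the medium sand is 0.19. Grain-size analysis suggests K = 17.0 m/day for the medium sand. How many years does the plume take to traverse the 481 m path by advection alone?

6.27

Hydraulic gradient i = Δh / L = 1.13 / 481 = 0.002349.
Darcy flux q = K · i = 17.00 × 0.002349 = 0.03994 m/day.
Seepage velocity v = q / n_e = 0.03994 / 0.19 = 0.2102 m/day.
Travel time t = L / v = 481 / 0.2102 = 2288 days = 6.265 years.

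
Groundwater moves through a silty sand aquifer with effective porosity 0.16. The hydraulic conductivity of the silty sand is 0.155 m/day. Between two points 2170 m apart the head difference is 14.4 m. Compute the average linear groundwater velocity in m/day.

Hydraulic gradient i = Δh / L = 14.4 / 2170 = 0.006636.
Darcy flux q = K · i = 0.1550 × 0.006636 = 0.001029 m/day.
Seepage velocity v = q / n_e = 0.001029 / 0.16 = 0.006429 m/day.

0.00643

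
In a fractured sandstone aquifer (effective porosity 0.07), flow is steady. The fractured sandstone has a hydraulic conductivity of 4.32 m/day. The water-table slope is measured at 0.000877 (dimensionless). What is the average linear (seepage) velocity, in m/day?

0.0541

Hydraulic gradient i = 0.000877.
Darcy flux q = K · i = 4.320 × 0.0008770 = 0.003789 m/day.
Seepage velocity v = q / n_e = 0.003789 / 0.07 = 0.05412 m/day.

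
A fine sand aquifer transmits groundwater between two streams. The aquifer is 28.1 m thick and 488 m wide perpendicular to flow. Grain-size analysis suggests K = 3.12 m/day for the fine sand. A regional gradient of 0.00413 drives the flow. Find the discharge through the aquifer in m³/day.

177

Cross-sectional area A = 488 × 28.1 = 13713 m².
Hydraulic gradient i = 0.00413.
Darcy's law: Q = K · A · i = 3.120 × 13713 × 0.004130 = 176.7 m³/day.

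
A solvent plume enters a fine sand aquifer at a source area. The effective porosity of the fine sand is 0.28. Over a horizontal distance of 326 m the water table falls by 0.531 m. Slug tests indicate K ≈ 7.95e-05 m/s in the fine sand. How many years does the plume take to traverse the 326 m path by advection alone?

22.3

Convert K: 7.95e-05 m/s × 86400 = 6.869 m/day.
Hydraulic gradient i = Δh / L = 0.531 / 326 = 0.001629.
Darcy flux q = K · i = 6.869 × 0.001629 = 0.01119 m/day.
Seepage velocity v = q / n_e = 0.01119 / 0.28 = 0.03996 m/day.
Travel time t = L / v = 326 / 0.03996 = 8159 days = 22.34 years.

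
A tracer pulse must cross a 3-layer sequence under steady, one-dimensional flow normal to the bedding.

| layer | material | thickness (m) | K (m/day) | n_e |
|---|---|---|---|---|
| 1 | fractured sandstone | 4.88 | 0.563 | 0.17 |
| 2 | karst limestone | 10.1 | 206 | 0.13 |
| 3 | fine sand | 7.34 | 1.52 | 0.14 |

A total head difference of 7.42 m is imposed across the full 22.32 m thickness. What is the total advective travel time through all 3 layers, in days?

5.79

With flow normal to the layers, continuity requires the same specific discharge q through every layer.
Σ(b_i/K_i) = 4.88/0.563 + 10.1/206 + 7.34/1.52 = 13.55 d.
q = Δh / Σ(b_i/K_i) = 7.42 / 13.55 = 0.5478 m/day.
In each layer the seepage velocity is v_i = q/n_i, so the layer transit time is t_i = b_i·n_i / q:
  layer 1 (fractured sandstone): t_1 = 4.88 × 0.17 / 0.5478 = 1.515 d
  layer 2 (karst limestone): t_2 = 10.1 × 0.13 / 0.5478 = 2.397 d
  layer 3 (fine sand): t_3 = 7.34 × 0.14 / 0.5478 = 1.876 d
Total t = Σ t_i = 5.787 days.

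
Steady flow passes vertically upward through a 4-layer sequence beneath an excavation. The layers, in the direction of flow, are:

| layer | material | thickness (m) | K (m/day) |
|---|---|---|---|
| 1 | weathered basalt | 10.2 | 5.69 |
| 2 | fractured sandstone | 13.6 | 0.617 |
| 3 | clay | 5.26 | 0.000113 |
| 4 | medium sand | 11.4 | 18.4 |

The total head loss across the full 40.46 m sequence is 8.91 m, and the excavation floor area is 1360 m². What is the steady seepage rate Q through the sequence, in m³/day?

Flow is perpendicular to layering, so the layers act in series and the equivalent K is the thickness-weighted harmonic mean.
Total thickness L = 10.2 + 13.6 + 5.26 + 11.4 = 40.46 m.
Σ(b_i/K_i) = 10.2/5.69 + 13.6/0.617 + 5.26/0.000113 + 11.4/18.4 = 46573 d.
K_eq = L / Σ(b_i/K_i) = 40.46 / 46573 = 0.0008687 m/day.
Q = K_eq · A · (Δh/L) = 0.0008687 × 1360 × (8.91/40.46) = 0.2602 m³/day.

0.260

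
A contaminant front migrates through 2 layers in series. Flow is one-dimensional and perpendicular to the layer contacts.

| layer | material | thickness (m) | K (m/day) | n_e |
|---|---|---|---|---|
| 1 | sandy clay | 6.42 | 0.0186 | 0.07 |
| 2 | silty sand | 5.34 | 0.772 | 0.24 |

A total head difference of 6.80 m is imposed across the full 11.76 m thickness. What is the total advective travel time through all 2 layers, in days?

89.6

With flow normal to the layers, continuity requires the same specific discharge q through every layer.
Σ(b_i/K_i) = 6.42/0.0186 + 5.34/0.772 = 352.1 d.
q = Δh / Σ(b_i/K_i) = 6.80 / 352.1 = 0.01931 m/day.
In each layer the seepage velocity is v_i = q/n_i, so the layer transit time is t_i = b_i·n_i / q:
  layer 1 (sandy clay): t_1 = 6.42 × 0.07 / 0.01931 = 23.27 d
  layer 2 (silty sand): t_2 = 5.34 × 0.24 / 0.01931 = 66.36 d
Total t = Σ t_i = 89.62 days.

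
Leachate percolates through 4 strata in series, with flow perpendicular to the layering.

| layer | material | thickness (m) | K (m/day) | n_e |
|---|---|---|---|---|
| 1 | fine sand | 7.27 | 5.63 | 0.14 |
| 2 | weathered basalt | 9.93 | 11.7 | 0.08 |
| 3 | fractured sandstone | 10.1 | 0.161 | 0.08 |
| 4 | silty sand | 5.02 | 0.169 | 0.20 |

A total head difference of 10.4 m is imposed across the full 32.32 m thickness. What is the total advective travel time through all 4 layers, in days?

With flow normal to the layers, continuity requires the same specific discharge q through every layer.
Σ(b_i/K_i) = 7.27/5.63 + 9.93/11.7 + 10.1/0.161 + 5.02/0.169 = 94.58 d.
q = Δh / Σ(b_i/K_i) = 10.4 / 94.58 = 0.1100 m/day.
In each layer the seepage velocity is v_i = q/n_i, so the layer transit time is t_i = b_i·n_i / q:
  layer 1 (fine sand): t_1 = 7.27 × 0.14 / 0.1100 = 9.256 d
  layer 2 (weathered basalt): t_2 = 9.93 × 0.08 / 0.1100 = 7.224 d
  layer 3 (fractured sandstone): t_3 = 10.1 × 0.08 / 0.1100 = 7.348 d
  layer 4 (silty sand): t_4 = 5.02 × 0.20 / 0.1100 = 9.130 d
Total t = Σ t_i = 32.96 days.

33.0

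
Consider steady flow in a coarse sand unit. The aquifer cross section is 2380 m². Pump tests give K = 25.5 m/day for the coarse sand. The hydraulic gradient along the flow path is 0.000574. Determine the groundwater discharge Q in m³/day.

Hydraulic gradient i = 0.000574.
Darcy's law: Q = K · A · i = 25.50 × 2380 × 0.0005740 = 34.84 m³/day.

34.8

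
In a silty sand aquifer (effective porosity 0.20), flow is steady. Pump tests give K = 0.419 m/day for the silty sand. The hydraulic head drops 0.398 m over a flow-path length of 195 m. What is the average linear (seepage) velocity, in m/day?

0.00428

Hydraulic gradient i = Δh / L = 0.398 / 195 = 0.002041.
Darcy flux q = K · i = 0.4190 × 0.002041 = 0.0008552 m/day.
Seepage velocity v = q / n_e = 0.0008552 / 0.20 = 0.004276 m/day.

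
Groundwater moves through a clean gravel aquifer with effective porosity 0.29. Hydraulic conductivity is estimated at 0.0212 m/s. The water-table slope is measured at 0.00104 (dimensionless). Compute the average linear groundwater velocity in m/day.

6.57

Convert K: 0.0212 m/s × 86400 = 1832 m/day.
Hydraulic gradient i = 0.00104.
Darcy flux q = K · i = 1832 × 0.001040 = 1.905 m/day.
Seepage velocity v = q / n_e = 1.905 / 0.29 = 6.569 m/day.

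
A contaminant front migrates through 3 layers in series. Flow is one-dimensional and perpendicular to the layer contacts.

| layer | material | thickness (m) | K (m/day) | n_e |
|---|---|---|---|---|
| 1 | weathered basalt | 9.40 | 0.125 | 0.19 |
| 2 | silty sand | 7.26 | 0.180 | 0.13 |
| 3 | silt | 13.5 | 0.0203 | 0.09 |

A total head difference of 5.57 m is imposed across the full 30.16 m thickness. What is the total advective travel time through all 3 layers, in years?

With flow normal to the layers, continuity requires the same specific discharge q through every layer.
Σ(b_i/K_i) = 9.40/0.125 + 7.26/0.180 + 13.5/0.0203 = 780.6 d.
q = Δh / Σ(b_i/K_i) = 5.57 / 780.6 = 0.007136 m/day.
In each layer the seepage velocity is v_i = q/n_i, so the layer transit time is t_i = b_i·n_i / q:
  layer 1 (weathered basalt): t_1 = 9.40 × 0.19 / 0.007136 = 250.3 d
  layer 2 (silty sand): t_2 = 7.26 × 0.13 / 0.007136 = 132.3 d
  layer 3 (silt): t_3 = 13.5 × 0.09 / 0.007136 = 170.3 d
Total t = Σ t_i = 552.8 days = 1.514 years.

1.51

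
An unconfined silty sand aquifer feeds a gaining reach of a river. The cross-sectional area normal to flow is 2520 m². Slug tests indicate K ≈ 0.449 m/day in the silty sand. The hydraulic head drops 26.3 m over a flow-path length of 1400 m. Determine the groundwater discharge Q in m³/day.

21.3

Hydraulic gradient i = Δh / L = 26.3 / 1400 = 0.01879.
Darcy's law: Q = K · A · i = 0.4490 × 2520 × 0.01879 = 21.26 m³/day.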